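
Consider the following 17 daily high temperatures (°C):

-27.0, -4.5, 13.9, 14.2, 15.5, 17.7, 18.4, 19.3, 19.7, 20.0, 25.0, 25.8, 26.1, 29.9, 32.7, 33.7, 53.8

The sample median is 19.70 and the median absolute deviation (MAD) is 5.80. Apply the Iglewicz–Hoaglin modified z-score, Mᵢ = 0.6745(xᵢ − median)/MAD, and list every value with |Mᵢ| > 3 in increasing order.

|Mᵢ| > 3 ⇔ |xᵢ − 19.70| > 3·5.80/0.6745 = 25.80.
So outliers lie outside [-6.10, 45.50].
-27.0: M = -5.43 → outlier.
53.8: M = 3.97 → outlier.

-27.0, 53.8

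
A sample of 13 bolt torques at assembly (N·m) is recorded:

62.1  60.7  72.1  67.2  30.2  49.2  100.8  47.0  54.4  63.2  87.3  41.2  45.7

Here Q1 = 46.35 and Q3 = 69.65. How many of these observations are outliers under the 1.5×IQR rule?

0

IQR = 23.30; fences at 46.35 − 34.95 = 11.40 and 69.65 + 34.95 = 104.60.
Every value lies within the cutoffs.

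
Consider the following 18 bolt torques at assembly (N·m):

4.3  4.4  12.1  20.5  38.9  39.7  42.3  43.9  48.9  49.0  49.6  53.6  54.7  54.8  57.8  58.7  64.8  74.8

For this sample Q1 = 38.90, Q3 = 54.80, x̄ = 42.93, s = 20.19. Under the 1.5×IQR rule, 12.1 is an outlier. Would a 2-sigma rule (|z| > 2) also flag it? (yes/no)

no

z = (12.1 − 42.93) / 20.19 = -1.53.
|z| = 1.53 ≤ 2.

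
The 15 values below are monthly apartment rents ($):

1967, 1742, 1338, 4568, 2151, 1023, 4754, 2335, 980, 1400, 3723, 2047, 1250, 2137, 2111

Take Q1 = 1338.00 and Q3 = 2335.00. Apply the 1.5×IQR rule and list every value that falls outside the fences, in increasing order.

4568, 4754

IQR = Q3 − Q1 = 2335.00 − 1338.00 = 997.00.
Lower fence = Q1 − 1.5·IQR = 1338.00 − 1495.50 = -157.50.
Upper fence = Q3 + 1.5·IQR = 2335.00 + 1495.50 = 3830.50.
4568 > 3830.50 → outlier.
4754 > 3830.50 → outlier.
All remaining values lie within [-157.50, 3830.50].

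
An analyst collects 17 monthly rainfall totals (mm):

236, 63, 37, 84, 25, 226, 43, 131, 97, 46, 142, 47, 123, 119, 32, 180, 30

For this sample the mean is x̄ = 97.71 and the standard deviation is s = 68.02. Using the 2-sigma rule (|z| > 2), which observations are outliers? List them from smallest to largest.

236

Cutoffs at x̄ ± 2s: 97.71 ± 2·68.02 = [-38.33, 233.75].
236: z = 2.03, |z| > 2 → outlier.
Every other value lies within [-38.33, 233.75].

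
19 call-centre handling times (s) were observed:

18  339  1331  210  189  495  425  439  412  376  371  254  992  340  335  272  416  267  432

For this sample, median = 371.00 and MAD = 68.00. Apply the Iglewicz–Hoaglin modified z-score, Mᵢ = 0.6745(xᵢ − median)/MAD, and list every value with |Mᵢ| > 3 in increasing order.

18, 992, 1331

|Mᵢ| > 3 ⇔ |xᵢ − 371.00| > 3·68.00/0.6745 = 302.45.
So outliers lie outside [68.55, 673.45].
18: M = -3.50 → outlier.
992: M = 6.16 → outlier.
1331: M = 9.52 → outlier.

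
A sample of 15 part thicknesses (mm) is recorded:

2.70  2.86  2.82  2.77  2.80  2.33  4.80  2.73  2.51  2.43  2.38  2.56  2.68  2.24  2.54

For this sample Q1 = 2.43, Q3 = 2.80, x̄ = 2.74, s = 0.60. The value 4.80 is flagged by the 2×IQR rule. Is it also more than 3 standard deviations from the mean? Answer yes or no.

yes

z = (4.80 − 2.74) / 0.60 = 3.43.
|z| = 3.43 > 3.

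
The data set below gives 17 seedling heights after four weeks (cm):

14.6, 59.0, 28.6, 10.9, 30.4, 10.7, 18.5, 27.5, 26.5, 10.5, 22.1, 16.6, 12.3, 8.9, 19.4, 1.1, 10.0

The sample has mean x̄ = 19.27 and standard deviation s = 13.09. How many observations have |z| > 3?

Cutoffs: x̄ ± 3s = [-20.00, 58.54].
Outside the cutoffs: 59.0.

1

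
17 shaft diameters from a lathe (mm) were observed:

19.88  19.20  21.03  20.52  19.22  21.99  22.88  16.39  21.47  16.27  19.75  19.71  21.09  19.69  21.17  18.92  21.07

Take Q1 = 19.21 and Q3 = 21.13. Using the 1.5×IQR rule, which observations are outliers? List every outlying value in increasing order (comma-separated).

IQR = Q3 − Q1 = 21.13 − 19.21 = 1.92.
Lower fence = Q1 − 1.5·IQR = 19.21 − 2.88 = 16.33.
Upper fence = Q3 + 1.5·IQR = 21.13 + 2.88 = 24.01.
16.27 < 16.33 → outlier.
All remaining values lie within [16.33, 24.01].

16.27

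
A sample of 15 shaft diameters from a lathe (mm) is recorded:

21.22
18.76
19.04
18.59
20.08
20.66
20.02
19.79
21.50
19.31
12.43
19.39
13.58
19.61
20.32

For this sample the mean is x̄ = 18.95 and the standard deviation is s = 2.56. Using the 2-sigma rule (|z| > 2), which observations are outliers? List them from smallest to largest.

Cutoffs at x̄ ± 2s: 18.95 ± 2·2.56 = [13.83, 24.07].
12.43: z = -2.55, |z| > 2 → outlier.
13.58: z = -2.10, |z| > 2 → outlier.
Every other value lies within [13.83, 24.07].

12.43, 13.58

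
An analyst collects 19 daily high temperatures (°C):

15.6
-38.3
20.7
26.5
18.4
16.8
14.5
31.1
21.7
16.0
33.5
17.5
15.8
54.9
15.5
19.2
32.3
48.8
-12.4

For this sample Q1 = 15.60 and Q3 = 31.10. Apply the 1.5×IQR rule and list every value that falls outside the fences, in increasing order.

-38.3, -12.4, 54.9

IQR = Q3 − Q1 = 31.10 − 15.60 = 15.50.
Lower fence = Q1 − 1.5·IQR = 15.60 − 23.25 = -7.65.
Upper fence = Q3 + 1.5·IQR = 31.10 + 23.25 = 54.35.
-38.3 < -7.65 → outlier.
-12.4 < -7.65 → outlier.
54.9 > 54.35 → outlier.
All remaining values lie within [-7.65, 54.35].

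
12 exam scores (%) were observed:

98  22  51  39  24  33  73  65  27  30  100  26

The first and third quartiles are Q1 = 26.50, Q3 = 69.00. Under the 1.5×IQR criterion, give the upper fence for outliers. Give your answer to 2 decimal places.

IQR = Q3 − Q1 = 69.00 − 26.50 = 42.50.
Lower fence = Q1 − 1.5·IQR = 26.50 − 63.75 = -37.25.
Upper fence = Q3 + 1.5·IQR = 69.00 + 63.75 = 132.75.

132.75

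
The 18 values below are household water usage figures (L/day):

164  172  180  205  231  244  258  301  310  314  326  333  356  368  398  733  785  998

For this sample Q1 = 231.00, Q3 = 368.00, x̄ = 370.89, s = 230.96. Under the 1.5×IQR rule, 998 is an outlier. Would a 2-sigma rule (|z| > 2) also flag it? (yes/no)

yes

z = (998 − 370.89) / 230.96 = 2.72.
|z| = 2.72 > 2.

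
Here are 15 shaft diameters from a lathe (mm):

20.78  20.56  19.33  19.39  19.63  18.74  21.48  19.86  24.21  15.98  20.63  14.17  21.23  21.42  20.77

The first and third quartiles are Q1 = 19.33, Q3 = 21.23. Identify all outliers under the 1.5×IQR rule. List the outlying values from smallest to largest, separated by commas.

14.17, 15.98, 24.21

IQR = Q3 − Q1 = 21.23 − 19.33 = 1.90.
Lower fence = Q1 − 1.5·IQR = 19.33 − 2.85 = 16.48.
Upper fence = Q3 + 1.5·IQR = 21.23 + 2.85 = 24.08.
14.17 < 16.48 → outlier.
15.98 < 16.48 → outlier.
24.21 > 24.08 → outlier.
All remaining values lie within [16.48, 24.08].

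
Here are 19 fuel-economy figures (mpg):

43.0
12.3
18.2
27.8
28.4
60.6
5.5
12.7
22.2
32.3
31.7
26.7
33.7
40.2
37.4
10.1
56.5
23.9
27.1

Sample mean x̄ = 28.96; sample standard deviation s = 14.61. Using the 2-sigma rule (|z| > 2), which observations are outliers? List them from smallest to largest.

60.6

Cutoffs at x̄ ± 2s: 28.96 ± 2·14.61 = [-0.26, 58.18].
60.6: z = 2.17, |z| > 2 → outlier.
Every other value lies within [-0.26, 58.18].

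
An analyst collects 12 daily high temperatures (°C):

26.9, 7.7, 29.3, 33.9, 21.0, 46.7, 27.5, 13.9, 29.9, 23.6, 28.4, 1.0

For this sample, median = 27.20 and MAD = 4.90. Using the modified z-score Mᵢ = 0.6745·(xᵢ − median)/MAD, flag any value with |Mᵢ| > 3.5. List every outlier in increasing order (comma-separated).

1.0

|Mᵢ| > 3.5 ⇔ |xᵢ − 27.20| > 3.5·4.90/0.6745 = 25.43.
So outliers lie outside [1.77, 52.63].
1.0: M = -3.61 → outlier.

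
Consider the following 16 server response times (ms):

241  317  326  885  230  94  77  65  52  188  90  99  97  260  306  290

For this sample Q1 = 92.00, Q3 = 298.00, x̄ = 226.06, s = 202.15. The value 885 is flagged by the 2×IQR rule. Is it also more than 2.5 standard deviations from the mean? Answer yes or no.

z = (885 − 226.06) / 202.15 = 3.26.
|z| = 3.26 > 2.5.

yes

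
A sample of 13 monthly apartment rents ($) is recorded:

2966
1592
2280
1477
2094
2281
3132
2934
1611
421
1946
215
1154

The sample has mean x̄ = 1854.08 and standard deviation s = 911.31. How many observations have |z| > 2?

0

Cutoffs: x̄ ± 2s = [31.46, 3676.70].
Every value lies within the cutoffs.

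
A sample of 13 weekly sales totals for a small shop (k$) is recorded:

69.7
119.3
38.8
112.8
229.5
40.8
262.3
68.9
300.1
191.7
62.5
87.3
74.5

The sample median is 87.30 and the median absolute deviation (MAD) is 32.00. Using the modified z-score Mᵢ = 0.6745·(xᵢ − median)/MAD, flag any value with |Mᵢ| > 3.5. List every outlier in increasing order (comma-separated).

262.3, 300.1

|Mᵢ| > 3.5 ⇔ |xᵢ − 87.30| > 3.5·32.00/0.6745 = 166.05.
So outliers lie outside [-78.75, 253.35].
262.3: M = 3.69 → outlier.
300.1: M = 4.49 → outlier.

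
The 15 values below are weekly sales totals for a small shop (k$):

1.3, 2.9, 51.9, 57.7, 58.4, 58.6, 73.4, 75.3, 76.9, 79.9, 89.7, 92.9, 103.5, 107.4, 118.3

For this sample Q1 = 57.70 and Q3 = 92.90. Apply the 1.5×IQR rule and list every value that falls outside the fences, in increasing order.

1.3, 2.9

IQR = Q3 − Q1 = 92.90 − 57.70 = 35.20.
Lower fence = Q1 − 1.5·IQR = 57.70 − 52.80 = 4.90.
Upper fence = Q3 + 1.5·IQR = 92.90 + 52.80 = 145.70.
1.3 < 4.90 → outlier.
2.9 < 4.90 → outlier.
All remaining values lie within [4.90, 145.70].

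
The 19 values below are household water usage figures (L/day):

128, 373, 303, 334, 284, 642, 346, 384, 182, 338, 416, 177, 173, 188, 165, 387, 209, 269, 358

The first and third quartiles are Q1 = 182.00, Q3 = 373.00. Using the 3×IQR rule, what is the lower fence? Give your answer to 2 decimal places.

IQR = Q3 − Q1 = 373.00 − 182.00 = 191.00.
Lower fence = Q1 − 3·IQR = 182.00 − 573.00 = -391.00.
Upper fence = Q3 + 3·IQR = 373.00 + 573.00 = 946.00.

-391.00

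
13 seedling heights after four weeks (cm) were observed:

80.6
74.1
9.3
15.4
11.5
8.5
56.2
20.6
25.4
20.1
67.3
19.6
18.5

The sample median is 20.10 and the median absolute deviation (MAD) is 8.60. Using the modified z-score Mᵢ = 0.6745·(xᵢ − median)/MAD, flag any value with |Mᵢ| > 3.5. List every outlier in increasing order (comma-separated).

|Mᵢ| > 3.5 ⇔ |xᵢ − 20.10| > 3.5·8.60/0.6745 = 44.63.
So outliers lie outside [-24.53, 64.73].
67.3: M = 3.70 → outlier.
74.1: M = 4.24 → outlier.
80.6: M = 4.75 → outlier.

67.3, 74.1, 80.6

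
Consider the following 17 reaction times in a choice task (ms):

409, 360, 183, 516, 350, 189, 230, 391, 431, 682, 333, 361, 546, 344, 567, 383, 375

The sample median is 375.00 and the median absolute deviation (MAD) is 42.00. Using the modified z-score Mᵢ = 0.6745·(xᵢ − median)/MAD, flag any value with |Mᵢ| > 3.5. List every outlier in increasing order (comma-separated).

|Mᵢ| > 3.5 ⇔ |xᵢ − 375.00| > 3.5·42.00/0.6745 = 217.94.
So outliers lie outside [157.06, 592.94].
682: M = 4.93 → outlier.

682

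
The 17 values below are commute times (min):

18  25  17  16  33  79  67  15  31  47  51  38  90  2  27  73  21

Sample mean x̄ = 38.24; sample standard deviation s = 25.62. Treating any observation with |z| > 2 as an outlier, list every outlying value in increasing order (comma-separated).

90

Cutoffs at x̄ ± 2s: 38.24 ± 2·25.62 = [-13.00, 89.48].
90: z = 2.02, |z| > 2 → outlier.
Every other value lies within [-13.00, 89.48].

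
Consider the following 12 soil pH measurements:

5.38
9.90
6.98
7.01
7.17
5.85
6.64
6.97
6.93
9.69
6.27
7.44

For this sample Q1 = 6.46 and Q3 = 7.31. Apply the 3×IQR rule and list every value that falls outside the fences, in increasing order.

9.90

IQR = Q3 − Q1 = 7.31 − 6.46 = 0.85.
Lower fence = Q1 − 3·IQR = 6.46 − 2.55 = 3.91.
Upper fence = Q3 + 3·IQR = 7.31 + 2.55 = 9.86.
9.90 > 9.86 → outlier.
All remaining values lie within [3.91, 9.86].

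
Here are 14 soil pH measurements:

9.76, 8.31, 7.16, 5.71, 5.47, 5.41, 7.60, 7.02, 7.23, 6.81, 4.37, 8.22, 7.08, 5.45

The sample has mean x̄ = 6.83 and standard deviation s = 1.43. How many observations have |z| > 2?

Cutoffs: x̄ ± 2s = [3.97, 9.69].
Outside the cutoffs: 9.76.

1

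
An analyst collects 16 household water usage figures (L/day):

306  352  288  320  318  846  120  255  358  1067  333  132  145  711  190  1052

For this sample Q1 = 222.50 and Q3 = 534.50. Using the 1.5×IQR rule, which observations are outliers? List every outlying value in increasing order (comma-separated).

1052, 1067

IQR = Q3 − Q1 = 534.50 − 222.50 = 312.00.
Lower fence = Q1 − 1.5·IQR = 222.50 − 468.00 = -245.50.
Upper fence = Q3 + 1.5·IQR = 534.50 + 468.00 = 1002.50.
1052 > 1002.50 → outlier.
1067 > 1002.50 → outlier.
All remaining values lie within [-245.50, 1002.50].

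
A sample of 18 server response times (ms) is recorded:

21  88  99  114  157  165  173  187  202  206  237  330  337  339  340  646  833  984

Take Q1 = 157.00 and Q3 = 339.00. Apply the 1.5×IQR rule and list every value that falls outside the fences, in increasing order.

IQR = Q3 − Q1 = 339.00 − 157.00 = 182.00.
Lower fence = Q1 − 1.5·IQR = 157.00 − 273.00 = -116.00.
Upper fence = Q3 + 1.5·IQR = 339.00 + 273.00 = 612.00.
646 > 612.00 → outlier.
833 > 612.00 → outlier.
984 > 612.00 → outlier.
All remaining values lie within [-116.00, 612.00].

646, 833, 984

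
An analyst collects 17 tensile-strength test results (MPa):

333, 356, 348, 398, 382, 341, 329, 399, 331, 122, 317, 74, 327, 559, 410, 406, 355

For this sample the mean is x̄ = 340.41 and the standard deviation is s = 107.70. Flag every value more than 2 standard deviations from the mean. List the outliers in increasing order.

Cutoffs at x̄ ± 2s: 340.41 ± 2·107.70 = [125.01, 555.81].
74: z = -2.47, |z| > 2 → outlier.
122: z = -2.03, |z| > 2 → outlier.
559: z = 2.03, |z| > 2 → outlier.
Every other value lies within [125.01, 555.81].

74, 122, 559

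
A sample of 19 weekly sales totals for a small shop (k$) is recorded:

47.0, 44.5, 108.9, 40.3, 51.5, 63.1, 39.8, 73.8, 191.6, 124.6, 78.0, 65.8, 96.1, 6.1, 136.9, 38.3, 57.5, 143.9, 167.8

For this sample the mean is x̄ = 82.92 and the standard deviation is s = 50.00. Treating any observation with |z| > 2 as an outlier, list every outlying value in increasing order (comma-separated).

191.6

Cutoffs at x̄ ± 2s: 82.92 ± 2·50.00 = [-17.08, 182.92].
191.6: z = 2.17, |z| > 2 → outlier.
Every other value lies within [-17.08, 182.92].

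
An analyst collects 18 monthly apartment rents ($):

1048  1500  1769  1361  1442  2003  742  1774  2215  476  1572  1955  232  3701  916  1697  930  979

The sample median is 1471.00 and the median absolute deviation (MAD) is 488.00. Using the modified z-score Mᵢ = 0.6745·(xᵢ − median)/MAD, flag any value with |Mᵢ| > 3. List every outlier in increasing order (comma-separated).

3701

|Mᵢ| > 3 ⇔ |xᵢ − 1471.00| > 3·488.00/0.6745 = 2170.50.
So outliers lie outside [-699.50, 3641.50].
3701: M = 3.08 → outlier.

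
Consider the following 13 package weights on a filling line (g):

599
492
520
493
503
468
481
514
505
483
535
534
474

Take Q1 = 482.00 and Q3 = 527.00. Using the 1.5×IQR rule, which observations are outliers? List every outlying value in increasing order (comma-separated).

599

IQR = Q3 − Q1 = 527.00 − 482.00 = 45.00.
Lower fence = Q1 − 1.5·IQR = 482.00 − 67.50 = 414.50.
Upper fence = Q3 + 1.5·IQR = 527.00 + 67.50 = 594.50.
599 > 594.50 → outlier.
All remaining values lie within [414.50, 594.50].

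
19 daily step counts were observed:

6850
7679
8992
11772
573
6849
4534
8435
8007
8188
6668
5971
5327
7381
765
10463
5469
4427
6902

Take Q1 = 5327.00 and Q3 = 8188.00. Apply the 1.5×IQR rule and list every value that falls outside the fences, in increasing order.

IQR = Q3 − Q1 = 8188.00 − 5327.00 = 2861.00.
Lower fence = Q1 − 1.5·IQR = 5327.00 − 4291.50 = 1035.50.
Upper fence = Q3 + 1.5·IQR = 8188.00 + 4291.50 = 12479.50.
573 < 1035.50 → outlier.
765 < 1035.50 → outlier.
All remaining values lie within [1035.50, 12479.50].

573, 765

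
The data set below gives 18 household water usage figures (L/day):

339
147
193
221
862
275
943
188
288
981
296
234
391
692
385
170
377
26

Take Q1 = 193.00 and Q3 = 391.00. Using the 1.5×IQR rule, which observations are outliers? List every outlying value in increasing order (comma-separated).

692, 862, 943, 981

IQR = Q3 − Q1 = 391.00 − 193.00 = 198.00.
Lower fence = Q1 − 1.5·IQR = 193.00 − 297.00 = -104.00.
Upper fence = Q3 + 1.5·IQR = 391.00 + 297.00 = 688.00.
692 > 688.00 → outlier.
862 > 688.00 → outlier.
943 > 688.00 → outlier.
981 > 688.00 → outlier.
All remaining values lie within [-104.00, 688.00].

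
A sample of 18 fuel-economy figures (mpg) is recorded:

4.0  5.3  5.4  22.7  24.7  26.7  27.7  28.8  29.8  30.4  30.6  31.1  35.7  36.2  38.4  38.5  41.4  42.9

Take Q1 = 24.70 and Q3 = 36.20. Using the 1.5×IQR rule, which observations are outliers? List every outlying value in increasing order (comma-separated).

IQR = Q3 − Q1 = 36.20 − 24.70 = 11.50.
Lower fence = Q1 − 1.5·IQR = 24.70 − 17.25 = 7.45.
Upper fence = Q3 + 1.5·IQR = 36.20 + 17.25 = 53.45.
4.0 < 7.45 → outlier.
5.3 < 7.45 → outlier.
5.4 < 7.45 → outlier.
All remaining values lie within [7.45, 53.45].

4.0, 5.3, 5.4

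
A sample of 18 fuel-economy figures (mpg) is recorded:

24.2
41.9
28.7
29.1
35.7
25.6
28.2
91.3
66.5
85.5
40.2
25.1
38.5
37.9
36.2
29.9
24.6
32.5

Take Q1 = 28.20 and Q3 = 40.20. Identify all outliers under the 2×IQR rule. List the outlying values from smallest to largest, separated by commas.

66.5, 85.5, 91.3

IQR = Q3 − Q1 = 40.20 − 28.20 = 12.00.
Lower fence = Q1 − 2·IQR = 28.20 − 24.00 = 4.20.
Upper fence = Q3 + 2·IQR = 40.20 + 24.00 = 64.20.
66.5 > 64.20 → outlier.
85.5 > 64.20 → outlier.
91.3 > 64.20 → outlier.
All remaining values lie within [4.20, 64.20].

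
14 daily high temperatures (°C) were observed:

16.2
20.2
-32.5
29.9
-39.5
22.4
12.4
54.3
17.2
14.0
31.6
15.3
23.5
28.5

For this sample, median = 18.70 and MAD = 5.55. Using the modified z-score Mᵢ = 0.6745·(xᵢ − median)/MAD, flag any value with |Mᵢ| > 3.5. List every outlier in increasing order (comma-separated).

-39.5, -32.5, 54.3

|Mᵢ| > 3.5 ⇔ |xᵢ − 18.70| > 3.5·5.55/0.6745 = 28.80.
So outliers lie outside [-10.10, 47.50].
-39.5: M = -7.07 → outlier.
-32.5: M = -6.22 → outlier.
54.3: M = 4.33 → outlier.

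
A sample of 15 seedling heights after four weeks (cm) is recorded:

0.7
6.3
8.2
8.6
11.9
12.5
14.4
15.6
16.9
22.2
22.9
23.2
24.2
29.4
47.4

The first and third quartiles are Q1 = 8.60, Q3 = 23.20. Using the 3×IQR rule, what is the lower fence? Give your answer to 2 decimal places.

-35.20

IQR = Q3 − Q1 = 23.20 − 8.60 = 14.60.
Lower fence = Q1 − 3·IQR = 8.60 − 43.80 = -35.20.
Upper fence = Q3 + 3·IQR = 23.20 + 43.80 = 67.00.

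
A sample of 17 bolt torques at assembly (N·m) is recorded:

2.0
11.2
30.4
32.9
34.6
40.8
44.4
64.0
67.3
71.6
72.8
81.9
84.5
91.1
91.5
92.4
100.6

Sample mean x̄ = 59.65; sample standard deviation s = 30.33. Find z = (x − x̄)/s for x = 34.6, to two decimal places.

z = (34.6 − 59.65) / 30.33 = -0.83.

-0.83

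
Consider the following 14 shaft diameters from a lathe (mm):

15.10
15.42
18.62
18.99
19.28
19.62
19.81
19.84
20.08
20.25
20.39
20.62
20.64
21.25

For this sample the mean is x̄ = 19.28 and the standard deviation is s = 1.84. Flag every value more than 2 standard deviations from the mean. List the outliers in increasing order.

Cutoffs at x̄ ± 2s: 19.28 ± 2·1.84 = [15.60, 22.96].
15.10: z = -2.27, |z| > 2 → outlier.
15.42: z = -2.10, |z| > 2 → outlier.
Every other value lies within [15.60, 22.96].

15.10, 15.42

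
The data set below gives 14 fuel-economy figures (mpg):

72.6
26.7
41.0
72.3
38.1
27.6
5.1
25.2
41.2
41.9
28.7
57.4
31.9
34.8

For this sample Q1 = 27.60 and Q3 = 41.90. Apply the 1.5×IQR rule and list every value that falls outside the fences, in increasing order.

IQR = Q3 − Q1 = 41.90 − 27.60 = 14.30.
Lower fence = Q1 − 1.5·IQR = 27.60 − 21.45 = 6.15.
Upper fence = Q3 + 1.5·IQR = 41.90 + 21.45 = 63.35.
5.1 < 6.15 → outlier.
72.3 > 63.35 → outlier.
72.6 > 63.35 → outlier.
All remaining values lie within [6.15, 63.35].

5.1, 72.3, 72.6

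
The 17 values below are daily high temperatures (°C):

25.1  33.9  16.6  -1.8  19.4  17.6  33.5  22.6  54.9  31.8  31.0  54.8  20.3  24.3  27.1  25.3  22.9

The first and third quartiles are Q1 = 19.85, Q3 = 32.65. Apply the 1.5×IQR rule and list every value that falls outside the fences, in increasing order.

-1.8, 54.8, 54.9

IQR = Q3 − Q1 = 32.65 − 19.85 = 12.80.
Lower fence = Q1 − 1.5·IQR = 19.85 − 19.20 = 0.65.
Upper fence = Q3 + 1.5·IQR = 32.65 + 19.20 = 51.85.
-1.8 < 0.65 → outlier.
54.8 > 51.85 → outlier.
54.9 > 51.85 → outlier.
All remaining values lie within [0.65, 51.85].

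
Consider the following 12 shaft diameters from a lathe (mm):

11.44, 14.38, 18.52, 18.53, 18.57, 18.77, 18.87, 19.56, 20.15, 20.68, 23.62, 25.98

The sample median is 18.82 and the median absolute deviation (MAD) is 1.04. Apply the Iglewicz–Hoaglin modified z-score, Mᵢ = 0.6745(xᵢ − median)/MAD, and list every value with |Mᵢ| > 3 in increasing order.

|Mᵢ| > 3 ⇔ |xᵢ − 18.82| > 3·1.04/0.6745 = 4.63.
So outliers lie outside [14.19, 23.45].
11.44: M = -4.79 → outlier.
23.62: M = 3.11 → outlier.
25.98: M = 4.64 → outlier.

11.44, 23.62, 25.98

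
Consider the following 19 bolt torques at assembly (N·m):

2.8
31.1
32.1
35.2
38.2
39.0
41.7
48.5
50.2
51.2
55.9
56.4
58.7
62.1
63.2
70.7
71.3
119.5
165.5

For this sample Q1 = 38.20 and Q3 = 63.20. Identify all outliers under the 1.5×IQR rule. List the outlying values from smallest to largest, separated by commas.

IQR = Q3 − Q1 = 63.20 − 38.20 = 25.00.
Lower fence = Q1 − 1.5·IQR = 38.20 − 37.50 = 0.70.
Upper fence = Q3 + 1.5·IQR = 63.20 + 37.50 = 100.70.
119.5 > 100.70 → outlier.
165.5 > 100.70 → outlier.
All remaining values lie within [0.70, 100.70].

119.5, 165.5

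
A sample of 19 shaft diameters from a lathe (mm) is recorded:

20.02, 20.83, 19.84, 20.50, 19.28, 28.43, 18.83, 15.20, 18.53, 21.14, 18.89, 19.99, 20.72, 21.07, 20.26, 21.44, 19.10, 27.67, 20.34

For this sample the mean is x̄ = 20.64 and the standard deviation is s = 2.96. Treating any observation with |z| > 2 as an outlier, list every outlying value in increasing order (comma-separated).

Cutoffs at x̄ ± 2s: 20.64 ± 2·2.96 = [14.72, 26.56].
27.67: z = 2.38, |z| > 2 → outlier.
28.43: z = 2.63, |z| > 2 → outlier.
Every other value lies within [14.72, 26.56].

27.67, 28.43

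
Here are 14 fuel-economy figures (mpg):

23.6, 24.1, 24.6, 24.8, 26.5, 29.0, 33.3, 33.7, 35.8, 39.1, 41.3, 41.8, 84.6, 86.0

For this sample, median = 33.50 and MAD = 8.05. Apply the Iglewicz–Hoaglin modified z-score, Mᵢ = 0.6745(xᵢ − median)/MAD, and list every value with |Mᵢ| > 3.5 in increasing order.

|Mᵢ| > 3.5 ⇔ |xᵢ − 33.50| > 3.5·8.05/0.6745 = 41.77.
So outliers lie outside [-8.27, 75.27].
84.6: M = 4.28 → outlier.
86.0: M = 4.40 → outlier.

84.6, 86.0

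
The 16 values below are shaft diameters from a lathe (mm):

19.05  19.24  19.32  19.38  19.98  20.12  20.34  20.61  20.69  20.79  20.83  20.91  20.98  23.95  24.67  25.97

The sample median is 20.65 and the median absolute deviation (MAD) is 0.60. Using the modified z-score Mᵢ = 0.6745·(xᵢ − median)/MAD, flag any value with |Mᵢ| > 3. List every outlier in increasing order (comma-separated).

23.95, 24.67, 25.97

|Mᵢ| > 3 ⇔ |xᵢ − 20.65| > 3·0.60/0.6745 = 2.67.
So outliers lie outside [17.98, 23.32].
23.95: M = 3.71 → outlier.
24.67: M = 4.52 → outlier.
25.97: M = 5.98 → outlier.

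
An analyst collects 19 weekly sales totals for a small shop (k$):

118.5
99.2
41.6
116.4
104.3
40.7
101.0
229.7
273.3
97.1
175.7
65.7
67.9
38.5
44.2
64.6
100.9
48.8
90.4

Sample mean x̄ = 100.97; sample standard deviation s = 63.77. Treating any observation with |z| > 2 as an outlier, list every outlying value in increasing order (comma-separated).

229.7, 273.3

Cutoffs at x̄ ± 2s: 100.97 ± 2·63.77 = [-26.57, 228.51].
229.7: z = 2.02, |z| > 2 → outlier.
273.3: z = 2.70, |z| > 2 → outlier.
Every other value lies within [-26.57, 228.51].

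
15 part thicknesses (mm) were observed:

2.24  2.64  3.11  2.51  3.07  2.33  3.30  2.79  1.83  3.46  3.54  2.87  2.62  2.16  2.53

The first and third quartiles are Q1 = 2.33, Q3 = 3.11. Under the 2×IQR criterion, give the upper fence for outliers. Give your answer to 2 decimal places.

IQR = Q3 − Q1 = 3.11 − 2.33 = 0.78.
Lower fence = Q1 − 2·IQR = 2.33 − 1.56 = 0.77.
Upper fence = Q3 + 2·IQR = 3.11 + 1.56 = 4.67.

4.67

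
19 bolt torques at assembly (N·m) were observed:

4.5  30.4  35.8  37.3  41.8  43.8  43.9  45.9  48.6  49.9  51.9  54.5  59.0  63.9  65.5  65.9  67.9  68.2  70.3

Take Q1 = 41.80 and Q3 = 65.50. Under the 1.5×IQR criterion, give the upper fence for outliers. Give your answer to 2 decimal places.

IQR = Q3 − Q1 = 65.50 − 41.80 = 23.70.
Lower fence = Q1 − 1.5·IQR = 41.80 − 35.55 = 6.25.
Upper fence = Q3 + 1.5·IQR = 65.50 + 35.55 = 101.05.

101.05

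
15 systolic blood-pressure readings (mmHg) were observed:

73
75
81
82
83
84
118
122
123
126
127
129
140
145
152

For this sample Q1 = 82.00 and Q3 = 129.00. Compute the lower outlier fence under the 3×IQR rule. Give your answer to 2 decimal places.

IQR = Q3 − Q1 = 129.00 − 82.00 = 47.00.
Lower fence = Q1 − 3·IQR = 82.00 − 141.00 = -59.00.
Upper fence = Q3 + 3·IQR = 129.00 + 141.00 = 270.00.

-59.00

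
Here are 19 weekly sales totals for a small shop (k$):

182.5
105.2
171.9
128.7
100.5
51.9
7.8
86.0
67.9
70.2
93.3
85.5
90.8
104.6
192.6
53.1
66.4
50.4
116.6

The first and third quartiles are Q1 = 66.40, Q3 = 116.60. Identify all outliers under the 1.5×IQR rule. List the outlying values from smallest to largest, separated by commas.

IQR = Q3 − Q1 = 116.60 − 66.40 = 50.20.
Lower fence = Q1 − 1.5·IQR = 66.40 − 75.30 = -8.90.
Upper fence = Q3 + 1.5·IQR = 116.60 + 75.30 = 191.90.
192.6 > 191.90 → outlier.
All remaining values lie within [-8.90, 191.90].

192.6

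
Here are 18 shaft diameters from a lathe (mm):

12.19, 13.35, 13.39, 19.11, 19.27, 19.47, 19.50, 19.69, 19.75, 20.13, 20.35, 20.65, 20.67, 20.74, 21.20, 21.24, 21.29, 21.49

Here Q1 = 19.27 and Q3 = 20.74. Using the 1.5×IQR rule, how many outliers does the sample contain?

3

IQR = 1.47; fences at 19.27 − 2.205 = 17.065 and 20.74 + 2.205 = 22.945.
Outside the cutoffs: 12.19, 13.35, 13.39.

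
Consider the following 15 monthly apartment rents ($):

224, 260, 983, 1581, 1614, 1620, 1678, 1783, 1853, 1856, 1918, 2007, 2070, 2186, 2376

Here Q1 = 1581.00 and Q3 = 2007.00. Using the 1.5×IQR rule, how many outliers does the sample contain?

IQR = 426.00; fences at 1581.00 − 639.00 = 942.00 and 2007.00 + 639.00 = 2646.00.
Outside the cutoffs: 224, 260.

2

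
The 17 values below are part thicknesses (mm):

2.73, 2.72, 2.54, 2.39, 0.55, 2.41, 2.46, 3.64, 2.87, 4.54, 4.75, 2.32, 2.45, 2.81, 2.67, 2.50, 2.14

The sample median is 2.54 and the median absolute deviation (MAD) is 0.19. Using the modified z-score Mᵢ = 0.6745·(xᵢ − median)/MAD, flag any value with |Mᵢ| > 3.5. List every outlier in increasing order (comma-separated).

|Mᵢ| > 3.5 ⇔ |xᵢ − 2.54| > 3.5·0.19/0.6745 = 0.99.
So outliers lie outside [1.55, 3.53].
0.55: M = -7.06 → outlier.
3.64: M = 3.91 → outlier.
4.54: M = 7.10 → outlier.
4.75: M = 7.85 → outlier.

0.55, 3.64, 4.54, 4.75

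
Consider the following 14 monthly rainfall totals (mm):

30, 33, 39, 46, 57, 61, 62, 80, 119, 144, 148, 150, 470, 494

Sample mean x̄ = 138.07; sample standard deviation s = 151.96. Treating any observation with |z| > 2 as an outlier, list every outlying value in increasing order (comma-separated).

470, 494

Cutoffs at x̄ ± 2s: 138.07 ± 2·151.96 = [-165.85, 441.99].
470: z = 2.18, |z| > 2 → outlier.
494: z = 2.34, |z| > 2 → outlier.
Every other value lies within [-165.85, 441.99].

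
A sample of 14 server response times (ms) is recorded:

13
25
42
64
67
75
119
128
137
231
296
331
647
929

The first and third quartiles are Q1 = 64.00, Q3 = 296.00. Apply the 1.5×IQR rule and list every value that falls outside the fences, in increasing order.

647, 929

IQR = Q3 − Q1 = 296.00 − 64.00 = 232.00.
Lower fence = Q1 − 1.5·IQR = 64.00 − 348.00 = -284.00.
Upper fence = Q3 + 1.5·IQR = 296.00 + 348.00 = 644.00.
647 > 644.00 → outlier.
929 > 644.00 → outlier.
All remaining values lie within [-284.00, 644.00].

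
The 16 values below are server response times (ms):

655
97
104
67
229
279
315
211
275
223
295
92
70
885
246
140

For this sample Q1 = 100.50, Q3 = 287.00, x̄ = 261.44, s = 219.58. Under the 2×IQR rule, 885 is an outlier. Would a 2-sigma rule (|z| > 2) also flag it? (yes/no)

z = (885 − 261.44) / 219.58 = 2.84.
|z| = 2.84 > 2.

yes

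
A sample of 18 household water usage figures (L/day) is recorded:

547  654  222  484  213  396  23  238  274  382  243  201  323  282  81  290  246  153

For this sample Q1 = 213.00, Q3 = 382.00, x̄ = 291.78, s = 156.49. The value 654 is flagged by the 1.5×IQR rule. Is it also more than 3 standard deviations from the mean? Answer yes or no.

no

z = (654 − 291.78) / 156.49 = 2.31.
|z| = 2.31 ≤ 3.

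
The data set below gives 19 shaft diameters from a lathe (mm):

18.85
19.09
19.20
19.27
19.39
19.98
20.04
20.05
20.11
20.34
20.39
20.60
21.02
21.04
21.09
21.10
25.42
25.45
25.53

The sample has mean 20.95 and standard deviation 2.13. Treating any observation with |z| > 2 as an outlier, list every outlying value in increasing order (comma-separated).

Cutoffs at x̄ ± 2s: 20.95 ± 2·2.13 = [16.69, 25.21].
25.42: z = 2.10, |z| > 2 → outlier.
25.45: z = 2.11, |z| > 2 → outlier.
25.53: z = 2.15, |z| > 2 → outlier.
Every other value lies within [16.69, 25.21].

25.42, 25.45, 25.53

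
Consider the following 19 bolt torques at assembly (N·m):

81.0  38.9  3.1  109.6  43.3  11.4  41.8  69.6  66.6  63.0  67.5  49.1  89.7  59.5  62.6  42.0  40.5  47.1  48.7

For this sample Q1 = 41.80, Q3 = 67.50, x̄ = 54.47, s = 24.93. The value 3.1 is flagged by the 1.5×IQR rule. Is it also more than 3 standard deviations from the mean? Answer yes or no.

z = (3.1 − 54.47) / 24.93 = -2.06.
|z| = 2.06 ≤ 3.

no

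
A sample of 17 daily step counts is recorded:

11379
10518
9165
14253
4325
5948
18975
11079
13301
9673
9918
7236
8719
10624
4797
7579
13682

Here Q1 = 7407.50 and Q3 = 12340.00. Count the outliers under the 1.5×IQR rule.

IQR = 4932.50; fences at 7407.50 − 7398.75 = 8.75 and 12340.00 + 7398.75 = 19738.75.
Every value lies within the cutoffs.

0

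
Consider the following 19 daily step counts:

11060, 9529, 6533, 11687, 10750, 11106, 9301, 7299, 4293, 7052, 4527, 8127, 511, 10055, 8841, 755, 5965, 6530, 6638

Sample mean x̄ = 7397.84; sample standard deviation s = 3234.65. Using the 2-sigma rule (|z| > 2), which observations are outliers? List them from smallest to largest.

511, 755

Cutoffs at x̄ ± 2s: 7397.84 ± 2·3234.65 = [928.54, 13867.14].
511: z = -2.13, |z| > 2 → outlier.
755: z = -2.05, |z| > 2 → outlier.
Every other value lies within [928.54, 13867.14].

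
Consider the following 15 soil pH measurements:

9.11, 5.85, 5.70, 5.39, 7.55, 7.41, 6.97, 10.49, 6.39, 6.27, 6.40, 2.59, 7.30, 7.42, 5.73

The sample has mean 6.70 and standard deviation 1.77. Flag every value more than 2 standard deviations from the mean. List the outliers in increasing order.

Cutoffs at x̄ ± 2s: 6.70 ± 2·1.77 = [3.16, 10.24].
2.59: z = -2.32, |z| > 2 → outlier.
10.49: z = 2.14, |z| > 2 → outlier.
Every other value lies within [3.16, 10.24].

2.59, 10.49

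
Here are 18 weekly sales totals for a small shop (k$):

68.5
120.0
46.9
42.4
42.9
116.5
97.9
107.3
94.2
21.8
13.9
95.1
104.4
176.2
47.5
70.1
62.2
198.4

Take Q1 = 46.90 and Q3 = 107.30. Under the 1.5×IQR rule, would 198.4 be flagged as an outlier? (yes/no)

yes

IQR = Q3 − Q1 = 107.30 − 46.90 = 60.40.
Lower fence = Q1 − 1.5·IQR = 46.90 − 90.60 = -43.70.
Upper fence = Q3 + 1.5·IQR = 107.30 + 90.60 = 197.90.
198.4 lies above the upper fence.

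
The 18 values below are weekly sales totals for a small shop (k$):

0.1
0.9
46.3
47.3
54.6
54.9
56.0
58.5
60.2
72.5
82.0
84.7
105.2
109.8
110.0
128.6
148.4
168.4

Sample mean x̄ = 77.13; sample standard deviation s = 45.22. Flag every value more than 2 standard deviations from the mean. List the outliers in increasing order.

168.4

Cutoffs at x̄ ± 2s: 77.13 ± 2·45.22 = [-13.31, 167.57].
168.4: z = 2.02, |z| > 2 → outlier.
Every other value lies within [-13.31, 167.57].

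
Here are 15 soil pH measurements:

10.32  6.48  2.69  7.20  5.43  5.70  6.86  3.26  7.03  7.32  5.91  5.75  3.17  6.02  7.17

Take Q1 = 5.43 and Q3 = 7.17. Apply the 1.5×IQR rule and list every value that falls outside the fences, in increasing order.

2.69, 10.32

IQR = Q3 − Q1 = 7.17 − 5.43 = 1.74.
Lower fence = Q1 − 1.5·IQR = 5.43 − 2.61 = 2.82.
Upper fence = Q3 + 1.5·IQR = 7.17 + 2.61 = 9.78.
2.69 < 2.82 → outlier.
10.32 > 9.78 → outlier.
All remaining values lie within [2.82, 9.78].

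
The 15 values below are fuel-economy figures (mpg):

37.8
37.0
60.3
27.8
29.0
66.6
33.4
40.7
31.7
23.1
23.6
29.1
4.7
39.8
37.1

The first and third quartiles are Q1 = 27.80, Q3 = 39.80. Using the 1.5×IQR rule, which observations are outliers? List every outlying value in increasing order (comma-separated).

4.7, 60.3, 66.6

IQR = Q3 − Q1 = 39.80 − 27.80 = 12.00.
Lower fence = Q1 − 1.5·IQR = 27.80 − 18.00 = 9.80.
Upper fence = Q3 + 1.5·IQR = 39.80 + 18.00 = 57.80.
4.7 < 9.80 → outlier.
60.3 > 57.80 → outlier.
66.6 > 57.80 → outlier.
All remaining values lie within [9.80, 57.80].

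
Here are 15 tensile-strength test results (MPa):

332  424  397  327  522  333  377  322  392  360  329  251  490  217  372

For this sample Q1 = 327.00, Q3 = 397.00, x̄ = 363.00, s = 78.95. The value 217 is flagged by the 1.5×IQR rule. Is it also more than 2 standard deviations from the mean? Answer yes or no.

z = (217 − 363.00) / 78.95 = -1.85.
|z| = 1.85 ≤ 2.

no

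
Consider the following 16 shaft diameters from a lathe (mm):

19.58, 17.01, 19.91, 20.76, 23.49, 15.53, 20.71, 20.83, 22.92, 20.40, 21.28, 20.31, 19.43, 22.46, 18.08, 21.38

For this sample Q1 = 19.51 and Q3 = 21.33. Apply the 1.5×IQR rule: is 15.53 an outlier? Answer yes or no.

yes

IQR = Q3 − Q1 = 21.33 − 19.51 = 1.82.
Lower fence = Q1 − 1.5·IQR = 19.51 − 2.73 = 16.78.
Upper fence = Q3 + 1.5·IQR = 21.33 + 2.73 = 24.06.
15.53 lies below the lower fence.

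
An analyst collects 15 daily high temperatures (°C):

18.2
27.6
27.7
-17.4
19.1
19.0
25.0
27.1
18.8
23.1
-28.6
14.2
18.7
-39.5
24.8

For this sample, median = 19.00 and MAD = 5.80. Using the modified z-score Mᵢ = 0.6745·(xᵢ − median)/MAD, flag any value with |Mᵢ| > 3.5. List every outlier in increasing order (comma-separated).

|Mᵢ| > 3.5 ⇔ |xᵢ − 19.00| > 3.5·5.80/0.6745 = 30.10.
So outliers lie outside [-11.10, 49.10].
-39.5: M = -6.80 → outlier.
-28.6: M = -5.54 → outlier.
-17.4: M = -4.23 → outlier.

-39.5, -28.6, -17.4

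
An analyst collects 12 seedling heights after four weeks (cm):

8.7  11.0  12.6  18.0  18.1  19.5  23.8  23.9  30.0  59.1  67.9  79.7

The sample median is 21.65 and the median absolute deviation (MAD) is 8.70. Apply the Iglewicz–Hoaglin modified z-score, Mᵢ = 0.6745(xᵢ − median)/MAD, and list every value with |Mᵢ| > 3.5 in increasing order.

|Mᵢ| > 3.5 ⇔ |xᵢ − 21.65| > 3.5·8.70/0.6745 = 45.14.
So outliers lie outside [-23.49, 66.79].
67.9: M = 3.59 → outlier.
79.7: M = 4.50 → outlier.

67.9, 79.7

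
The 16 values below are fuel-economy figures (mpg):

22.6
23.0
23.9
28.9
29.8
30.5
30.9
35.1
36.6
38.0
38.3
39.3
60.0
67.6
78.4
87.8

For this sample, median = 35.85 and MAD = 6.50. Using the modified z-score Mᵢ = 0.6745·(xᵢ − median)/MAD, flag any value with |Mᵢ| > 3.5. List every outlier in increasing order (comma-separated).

78.4, 87.8

|Mᵢ| > 3.5 ⇔ |xᵢ − 35.85| > 3.5·6.50/0.6745 = 33.73.
So outliers lie outside [2.12, 69.58].
78.4: M = 4.42 → outlier.
87.8: M = 5.39 → outlier.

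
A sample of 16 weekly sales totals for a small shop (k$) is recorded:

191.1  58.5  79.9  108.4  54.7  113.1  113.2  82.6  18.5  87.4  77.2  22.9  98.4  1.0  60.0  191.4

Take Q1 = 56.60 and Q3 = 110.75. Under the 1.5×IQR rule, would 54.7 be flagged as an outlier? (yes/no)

IQR = Q3 − Q1 = 110.75 − 56.60 = 54.15.
Lower fence = Q1 − 1.5·IQR = 56.60 − 81.225 = -24.625.
Upper fence = Q3 + 1.5·IQR = 110.75 + 81.225 = 191.975.
54.7 lies within [-24.625, 191.975].

no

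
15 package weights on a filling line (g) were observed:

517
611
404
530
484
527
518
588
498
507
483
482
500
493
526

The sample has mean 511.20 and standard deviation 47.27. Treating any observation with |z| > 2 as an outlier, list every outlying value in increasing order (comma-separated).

404, 611

Cutoffs at x̄ ± 2s: 511.20 ± 2·47.27 = [416.66, 605.74].
404: z = -2.27, |z| > 2 → outlier.
611: z = 2.11, |z| > 2 → outlier.
Every other value lies within [416.66, 605.74].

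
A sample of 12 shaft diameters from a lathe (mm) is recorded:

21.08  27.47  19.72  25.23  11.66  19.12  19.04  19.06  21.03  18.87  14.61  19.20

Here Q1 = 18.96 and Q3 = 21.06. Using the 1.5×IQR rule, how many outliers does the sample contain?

4

IQR = 2.10; fences at 18.96 − 3.15 = 15.81 and 21.06 + 3.15 = 24.21.
Outside the cutoffs: 11.66, 14.61, 25.23, 27.47.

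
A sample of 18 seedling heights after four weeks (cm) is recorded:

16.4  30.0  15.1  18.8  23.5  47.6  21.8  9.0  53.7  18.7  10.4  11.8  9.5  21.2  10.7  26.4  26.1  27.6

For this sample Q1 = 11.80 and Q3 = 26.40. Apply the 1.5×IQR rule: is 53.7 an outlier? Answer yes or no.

yes

IQR = Q3 − Q1 = 26.40 − 11.80 = 14.60.
Lower fence = Q1 − 1.5·IQR = 11.80 − 21.90 = -10.10.
Upper fence = Q3 + 1.5·IQR = 26.40 + 21.90 = 48.30.
53.7 lies above the upper fence.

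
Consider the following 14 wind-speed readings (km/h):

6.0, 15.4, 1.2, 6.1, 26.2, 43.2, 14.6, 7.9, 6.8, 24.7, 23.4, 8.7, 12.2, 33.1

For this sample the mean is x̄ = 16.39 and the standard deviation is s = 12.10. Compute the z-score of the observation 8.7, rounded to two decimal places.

z = (8.7 − 16.39) / 12.10 = -0.64.

-0.64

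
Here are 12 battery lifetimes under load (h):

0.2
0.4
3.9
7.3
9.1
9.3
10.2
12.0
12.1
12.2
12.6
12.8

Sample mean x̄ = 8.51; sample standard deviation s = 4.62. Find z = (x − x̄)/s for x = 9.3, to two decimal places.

0.17

z = (9.3 − 8.51) / 4.62 = 0.17.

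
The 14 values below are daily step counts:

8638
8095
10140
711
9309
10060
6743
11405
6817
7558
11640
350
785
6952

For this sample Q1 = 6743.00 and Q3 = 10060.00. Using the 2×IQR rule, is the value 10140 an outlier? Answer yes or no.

no

IQR = Q3 − Q1 = 10060.00 − 6743.00 = 3317.00.
Lower fence = Q1 − 2·IQR = 6743.00 − 6634.00 = 109.00.
Upper fence = Q3 + 2·IQR = 10060.00 + 6634.00 = 16694.00.
10140 lies within [109.00, 16694.00].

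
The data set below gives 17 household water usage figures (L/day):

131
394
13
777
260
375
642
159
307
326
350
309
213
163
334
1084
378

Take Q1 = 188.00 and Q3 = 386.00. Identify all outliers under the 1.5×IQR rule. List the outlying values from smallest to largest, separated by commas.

IQR = Q3 − Q1 = 386.00 − 188.00 = 198.00.
Lower fence = Q1 − 1.5·IQR = 188.00 − 297.00 = -109.00.
Upper fence = Q3 + 1.5·IQR = 386.00 + 297.00 = 683.00.
777 > 683.00 → outlier.
1084 > 683.00 → outlier.
All remaining values lie within [-109.00, 683.00].

777, 1084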